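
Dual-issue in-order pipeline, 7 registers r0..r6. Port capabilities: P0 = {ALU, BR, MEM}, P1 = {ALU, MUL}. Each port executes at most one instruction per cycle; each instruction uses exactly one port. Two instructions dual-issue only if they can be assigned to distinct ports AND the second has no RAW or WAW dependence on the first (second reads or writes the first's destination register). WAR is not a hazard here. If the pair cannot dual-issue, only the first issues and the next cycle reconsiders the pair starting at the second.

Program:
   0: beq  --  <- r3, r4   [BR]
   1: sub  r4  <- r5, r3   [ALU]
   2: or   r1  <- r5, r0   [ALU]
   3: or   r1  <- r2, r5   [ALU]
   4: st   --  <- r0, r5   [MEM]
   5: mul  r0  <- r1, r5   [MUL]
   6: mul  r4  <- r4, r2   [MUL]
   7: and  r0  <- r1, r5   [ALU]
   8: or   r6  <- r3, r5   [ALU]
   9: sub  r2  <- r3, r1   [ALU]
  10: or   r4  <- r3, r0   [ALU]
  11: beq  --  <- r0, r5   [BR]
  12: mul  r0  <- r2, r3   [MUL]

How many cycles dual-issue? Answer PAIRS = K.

  cy0 -> i0+i1 (beq+sub) pair
  cy1 -> i2 (or) WAW r1
  cy2 -> i3+i4 (or+st) pair
  cy3 -> i5 (mul) no-port MUL/MUL
  cy4 -> i6+i7 (mul+and) pair
  cy5 -> i8+i9 (or+sub) pair
  cy6 -> i10+i11 (or+beq) pair
  cy7 -> i12 (mul) tail

PAIRS = 5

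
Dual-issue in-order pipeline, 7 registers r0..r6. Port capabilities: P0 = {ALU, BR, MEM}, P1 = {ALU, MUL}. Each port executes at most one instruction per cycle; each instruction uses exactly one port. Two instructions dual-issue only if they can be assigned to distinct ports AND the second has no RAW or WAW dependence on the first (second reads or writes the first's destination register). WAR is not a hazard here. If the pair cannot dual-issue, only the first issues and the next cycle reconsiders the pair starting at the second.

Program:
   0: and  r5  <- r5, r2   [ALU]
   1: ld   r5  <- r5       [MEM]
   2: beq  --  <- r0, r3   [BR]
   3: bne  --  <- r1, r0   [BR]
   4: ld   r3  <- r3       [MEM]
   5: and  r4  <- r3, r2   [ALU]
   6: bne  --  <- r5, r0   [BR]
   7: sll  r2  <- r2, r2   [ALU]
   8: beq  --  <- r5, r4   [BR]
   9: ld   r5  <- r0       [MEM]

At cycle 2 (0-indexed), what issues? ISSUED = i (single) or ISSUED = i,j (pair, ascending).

[0] i0  and.ALU  -- RAW+WAW r5
[1] i1  ld.MEM  -- no-port MEM/BR
[2] i2  beq.BR  -- no-port BR/BR
[3] i3  bne.BR  -- no-port BR/MEM
[4] i4  ld.MEM  -- RAW r3
[5] i5&i6  and.ALU+bne.BR  -- 2-wide
[6] i7&i8  sll.ALU+beq.BR  -- 2-wide
[7] i9  ld.MEM  -- tail

ISSUED = 2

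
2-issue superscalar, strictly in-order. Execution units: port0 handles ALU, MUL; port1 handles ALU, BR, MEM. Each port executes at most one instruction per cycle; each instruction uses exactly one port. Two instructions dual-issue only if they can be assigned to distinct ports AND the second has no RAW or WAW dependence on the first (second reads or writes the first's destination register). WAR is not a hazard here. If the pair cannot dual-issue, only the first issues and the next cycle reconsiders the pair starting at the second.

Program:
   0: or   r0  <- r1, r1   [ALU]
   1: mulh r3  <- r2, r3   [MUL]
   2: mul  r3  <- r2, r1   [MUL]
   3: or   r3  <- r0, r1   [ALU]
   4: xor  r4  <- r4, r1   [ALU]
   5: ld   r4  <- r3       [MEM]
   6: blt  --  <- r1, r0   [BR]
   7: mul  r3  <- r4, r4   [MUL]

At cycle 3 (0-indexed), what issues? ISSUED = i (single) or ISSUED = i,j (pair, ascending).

t=0 i0,i1:or mulh ; dual
t=1 i2:mul ; WAW r3
t=2 i3,i4:or xor ; dual
t=3 i5:ld ; no-port MEM/BR
t=4 i6,i7:blt mul ; dual

ISSUED = 5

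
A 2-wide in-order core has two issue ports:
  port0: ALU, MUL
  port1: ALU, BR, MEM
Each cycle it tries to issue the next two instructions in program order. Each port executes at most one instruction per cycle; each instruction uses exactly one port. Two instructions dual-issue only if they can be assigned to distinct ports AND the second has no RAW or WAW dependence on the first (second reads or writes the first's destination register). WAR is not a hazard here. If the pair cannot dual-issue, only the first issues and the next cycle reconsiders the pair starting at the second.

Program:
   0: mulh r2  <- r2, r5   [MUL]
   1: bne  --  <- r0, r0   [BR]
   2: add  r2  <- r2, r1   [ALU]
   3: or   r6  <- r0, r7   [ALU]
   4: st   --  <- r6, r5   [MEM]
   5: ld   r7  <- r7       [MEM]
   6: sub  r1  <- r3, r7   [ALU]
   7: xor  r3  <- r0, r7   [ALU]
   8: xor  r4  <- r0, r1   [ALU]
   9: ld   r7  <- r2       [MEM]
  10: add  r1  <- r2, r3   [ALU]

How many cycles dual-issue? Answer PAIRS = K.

PAIRS = 4

  cy0 -> i0/i1 (mulh;bne) pair
  cy1 -> i2/i3 (add;or) pair
  cy2 -> i4 (st) no-port MEM/MEM
  cy3 -> i5 (ld) RAW r7
  cy4 -> i6/i7 (sub;xor) pair
  cy5 -> i8/i9 (xor;ld) pair
  cy6 -> i10 (add) tail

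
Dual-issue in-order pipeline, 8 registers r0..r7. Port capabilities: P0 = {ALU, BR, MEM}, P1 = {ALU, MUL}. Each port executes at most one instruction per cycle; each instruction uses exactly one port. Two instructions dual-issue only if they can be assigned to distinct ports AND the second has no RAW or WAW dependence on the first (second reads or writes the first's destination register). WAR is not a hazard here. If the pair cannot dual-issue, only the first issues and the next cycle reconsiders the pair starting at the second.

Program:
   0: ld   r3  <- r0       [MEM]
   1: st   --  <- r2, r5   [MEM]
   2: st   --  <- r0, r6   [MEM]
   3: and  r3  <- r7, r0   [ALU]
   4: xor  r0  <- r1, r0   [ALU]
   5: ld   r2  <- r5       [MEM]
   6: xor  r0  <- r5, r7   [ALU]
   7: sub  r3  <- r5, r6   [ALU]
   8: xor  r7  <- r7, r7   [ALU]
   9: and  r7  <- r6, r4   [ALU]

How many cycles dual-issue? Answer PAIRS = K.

t=0 i0:ld.MEM ; no-port MEM/MEM
t=1 i1:st.MEM ; no-port MEM/MEM
t=2 i2+i3:st.MEM and.ALU ; dual
t=3 i4+i5:xor.ALU ld.MEM ; dual
t=4 i6+i7:xor.ALU sub.ALU ; dual
t=5 i8:xor.ALU ; WAW r7
t=6 i9:and.ALU ; tail

PAIRS = 3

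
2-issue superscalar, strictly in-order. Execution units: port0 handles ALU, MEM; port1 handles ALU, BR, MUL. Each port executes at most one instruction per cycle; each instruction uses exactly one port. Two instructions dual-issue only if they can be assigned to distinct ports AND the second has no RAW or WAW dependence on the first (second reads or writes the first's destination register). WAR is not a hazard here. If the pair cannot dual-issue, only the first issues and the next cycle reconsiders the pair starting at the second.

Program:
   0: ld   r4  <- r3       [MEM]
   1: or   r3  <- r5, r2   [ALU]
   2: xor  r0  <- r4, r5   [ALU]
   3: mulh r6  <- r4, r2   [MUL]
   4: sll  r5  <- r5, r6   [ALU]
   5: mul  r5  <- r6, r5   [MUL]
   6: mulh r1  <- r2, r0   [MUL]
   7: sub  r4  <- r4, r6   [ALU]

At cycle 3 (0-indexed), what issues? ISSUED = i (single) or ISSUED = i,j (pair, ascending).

ISSUED = 5

0. ld.MEM or.ALU @i0&i1  | 2-wide
1. xor.ALU mulh.MUL @i2&i3  | 2-wide
2. sll.ALU @i4  | RAW+WAW r5
3. mul.MUL @i5  | no-port MUL/MUL
4. mulh.MUL sub.ALU @i6&i7  | 2-wide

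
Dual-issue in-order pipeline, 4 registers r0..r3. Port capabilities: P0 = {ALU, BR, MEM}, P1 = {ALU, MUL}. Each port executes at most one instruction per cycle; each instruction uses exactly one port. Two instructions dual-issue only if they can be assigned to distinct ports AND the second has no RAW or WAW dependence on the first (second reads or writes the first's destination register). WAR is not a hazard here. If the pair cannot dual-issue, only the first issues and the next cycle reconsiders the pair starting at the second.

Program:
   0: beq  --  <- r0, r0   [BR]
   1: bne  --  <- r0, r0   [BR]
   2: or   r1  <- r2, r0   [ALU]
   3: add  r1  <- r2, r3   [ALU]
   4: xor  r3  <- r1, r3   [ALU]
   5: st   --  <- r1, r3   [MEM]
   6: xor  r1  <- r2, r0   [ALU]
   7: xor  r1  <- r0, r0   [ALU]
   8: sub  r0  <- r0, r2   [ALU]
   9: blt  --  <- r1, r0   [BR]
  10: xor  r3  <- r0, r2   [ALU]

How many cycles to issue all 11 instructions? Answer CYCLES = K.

0. beq.BR @i0  | no-port BR/BR
1. bne.BR+or.ALU @i1&i2  | pair
2. add.ALU @i3  | RAW r1
3. xor.ALU @i4  | RAW r3
4. st.MEM+xor.ALU @i5&i6  | pair
5. xor.ALU+sub.ALU @i7&i8  | pair
6. blt.BR+xor.ALU @i9&i10  | pair

CYCLES = 7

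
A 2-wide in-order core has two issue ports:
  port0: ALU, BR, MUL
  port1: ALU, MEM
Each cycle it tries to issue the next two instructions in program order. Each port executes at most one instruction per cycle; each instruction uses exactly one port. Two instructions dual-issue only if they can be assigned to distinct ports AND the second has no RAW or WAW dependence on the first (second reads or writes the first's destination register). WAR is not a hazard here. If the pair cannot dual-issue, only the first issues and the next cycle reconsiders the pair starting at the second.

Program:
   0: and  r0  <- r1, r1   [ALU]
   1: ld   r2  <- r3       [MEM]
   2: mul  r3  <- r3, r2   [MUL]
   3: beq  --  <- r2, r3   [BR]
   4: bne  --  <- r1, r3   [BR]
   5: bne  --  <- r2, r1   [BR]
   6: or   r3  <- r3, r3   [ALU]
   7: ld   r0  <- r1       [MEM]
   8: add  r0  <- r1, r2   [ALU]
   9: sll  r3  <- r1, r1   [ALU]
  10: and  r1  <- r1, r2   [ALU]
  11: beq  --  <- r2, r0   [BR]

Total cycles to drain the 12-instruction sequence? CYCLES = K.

0. and.ALU/ld.MEM @i0&i1  | 2-wide
1. mul.MUL @i2  | no-port MUL/BR
2. beq.BR @i3  | no-port BR/BR
3. bne.BR @i4  | no-port BR/BR
4. bne.BR/or.ALU @i5&i6  | 2-wide
5. ld.MEM @i7  | WAW r0
6. add.ALU/sll.ALU @i8&i9  | 2-wide
7. and.ALU/beq.BR @i10&i11  | 2-wide

CYCLES = 8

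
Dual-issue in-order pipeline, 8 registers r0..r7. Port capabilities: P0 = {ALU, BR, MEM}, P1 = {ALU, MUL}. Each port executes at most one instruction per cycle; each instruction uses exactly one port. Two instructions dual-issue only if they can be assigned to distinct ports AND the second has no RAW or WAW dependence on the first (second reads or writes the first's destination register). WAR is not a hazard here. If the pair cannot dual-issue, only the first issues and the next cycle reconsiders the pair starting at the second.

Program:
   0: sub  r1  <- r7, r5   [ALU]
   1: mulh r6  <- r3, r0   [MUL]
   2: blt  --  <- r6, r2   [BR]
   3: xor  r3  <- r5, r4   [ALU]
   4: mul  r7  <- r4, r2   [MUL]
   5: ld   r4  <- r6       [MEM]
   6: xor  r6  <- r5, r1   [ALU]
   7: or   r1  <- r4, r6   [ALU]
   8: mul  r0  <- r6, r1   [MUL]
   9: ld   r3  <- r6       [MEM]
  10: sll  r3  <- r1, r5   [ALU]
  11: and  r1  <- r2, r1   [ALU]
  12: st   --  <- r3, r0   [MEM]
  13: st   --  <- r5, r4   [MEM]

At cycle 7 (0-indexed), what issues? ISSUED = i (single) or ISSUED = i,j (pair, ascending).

c0: i0&i1 sub.ALU+mulh.MUL  2-wide
c1: i2&i3 blt.BR+xor.ALU  2-wide
c2: i4&i5 mul.MUL+ld.MEM  2-wide
c3: i6 xor.ALU  RAW r6
c4: i7 or.ALU  RAW r1
c5: i8&i9 mul.MUL+ld.MEM  2-wide
c6: i10&i11 sll.ALU+and.ALU  2-wide
c7: i12 st.MEM  no-port MEM/MEM
c8: i13 st.MEM  tail

ISSUED = 12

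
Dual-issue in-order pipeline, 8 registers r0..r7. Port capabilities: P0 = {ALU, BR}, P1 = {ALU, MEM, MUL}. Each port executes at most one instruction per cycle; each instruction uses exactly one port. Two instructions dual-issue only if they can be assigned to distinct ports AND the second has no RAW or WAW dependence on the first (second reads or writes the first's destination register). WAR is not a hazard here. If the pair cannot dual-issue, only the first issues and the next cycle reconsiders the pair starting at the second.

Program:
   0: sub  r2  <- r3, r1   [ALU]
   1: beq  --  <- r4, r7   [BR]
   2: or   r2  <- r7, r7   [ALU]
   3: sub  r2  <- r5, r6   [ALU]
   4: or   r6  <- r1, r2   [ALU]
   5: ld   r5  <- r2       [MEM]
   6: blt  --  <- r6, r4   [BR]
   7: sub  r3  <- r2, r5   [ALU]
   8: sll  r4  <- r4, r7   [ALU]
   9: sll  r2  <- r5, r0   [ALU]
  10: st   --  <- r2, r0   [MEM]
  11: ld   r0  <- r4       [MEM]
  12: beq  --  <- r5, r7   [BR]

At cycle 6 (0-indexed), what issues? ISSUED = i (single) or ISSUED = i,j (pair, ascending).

ISSUED = 10

0. sub+beq @i0&i1  | pair
1. or @i2  | WAW r2
2. sub @i3  | RAW r2
3. or+ld @i4&i5  | pair
4. blt+sub @i6&i7  | pair
5. sll+sll @i8&i9  | pair
6. st @i10  | no-port MEM/MEM
7. ld+beq @i11&i12  | pair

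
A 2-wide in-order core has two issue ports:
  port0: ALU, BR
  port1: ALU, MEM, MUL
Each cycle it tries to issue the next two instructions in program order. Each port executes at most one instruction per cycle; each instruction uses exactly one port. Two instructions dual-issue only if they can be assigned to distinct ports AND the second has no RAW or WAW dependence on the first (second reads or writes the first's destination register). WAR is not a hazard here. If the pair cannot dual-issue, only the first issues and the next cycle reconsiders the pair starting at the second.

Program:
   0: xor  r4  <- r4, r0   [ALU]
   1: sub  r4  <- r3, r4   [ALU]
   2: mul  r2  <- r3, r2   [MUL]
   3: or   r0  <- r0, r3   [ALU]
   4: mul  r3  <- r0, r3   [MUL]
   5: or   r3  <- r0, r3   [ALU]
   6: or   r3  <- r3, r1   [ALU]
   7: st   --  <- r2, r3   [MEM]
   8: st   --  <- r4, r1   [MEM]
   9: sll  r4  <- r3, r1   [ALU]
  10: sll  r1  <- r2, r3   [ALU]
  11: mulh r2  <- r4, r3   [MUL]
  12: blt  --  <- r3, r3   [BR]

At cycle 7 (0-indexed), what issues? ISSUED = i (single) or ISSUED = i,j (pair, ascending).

ISSUED = 8,9

[0] i0  xor  -- RAW+WAW r4
[1] i1/i2  sub mul  -- 2-wide
[2] i3  or  -- RAW r0
[3] i4  mul  -- RAW+WAW r3
[4] i5  or  -- RAW+WAW r3
[5] i6  or  -- RAW r3
[6] i7  st  -- no-port MEM/MEM
[7] i8/i9  st sll  -- 2-wide
[8] i10/i11  sll mulh  -- 2-wide
[9] i12  blt  -- tail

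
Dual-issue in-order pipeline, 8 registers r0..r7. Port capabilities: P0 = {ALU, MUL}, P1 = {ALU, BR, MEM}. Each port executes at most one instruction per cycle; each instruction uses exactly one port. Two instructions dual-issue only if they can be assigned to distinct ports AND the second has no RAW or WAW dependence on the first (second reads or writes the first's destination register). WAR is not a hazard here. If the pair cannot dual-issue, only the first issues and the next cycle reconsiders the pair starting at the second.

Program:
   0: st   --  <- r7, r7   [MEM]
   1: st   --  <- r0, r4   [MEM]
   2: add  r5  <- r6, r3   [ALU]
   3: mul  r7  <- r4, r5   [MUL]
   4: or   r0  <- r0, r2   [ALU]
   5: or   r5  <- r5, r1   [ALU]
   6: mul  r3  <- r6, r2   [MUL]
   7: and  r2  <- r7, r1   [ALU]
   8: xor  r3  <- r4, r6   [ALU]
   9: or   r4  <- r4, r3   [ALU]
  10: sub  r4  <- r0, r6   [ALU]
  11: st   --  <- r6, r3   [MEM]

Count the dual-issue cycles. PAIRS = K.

t=0 i0:st.MEM ; no-port MEM/MEM
t=1 i1+i2:st.MEM;add.ALU ; 2-wide
t=2 i3+i4:mul.MUL;or.ALU ; 2-wide
t=3 i5+i6:or.ALU;mul.MUL ; 2-wide
t=4 i7+i8:and.ALU;xor.ALU ; 2-wide
t=5 i9:or.ALU ; WAW r4
t=6 i10+i11:sub.ALU;st.MEM ; 2-wide

PAIRS = 5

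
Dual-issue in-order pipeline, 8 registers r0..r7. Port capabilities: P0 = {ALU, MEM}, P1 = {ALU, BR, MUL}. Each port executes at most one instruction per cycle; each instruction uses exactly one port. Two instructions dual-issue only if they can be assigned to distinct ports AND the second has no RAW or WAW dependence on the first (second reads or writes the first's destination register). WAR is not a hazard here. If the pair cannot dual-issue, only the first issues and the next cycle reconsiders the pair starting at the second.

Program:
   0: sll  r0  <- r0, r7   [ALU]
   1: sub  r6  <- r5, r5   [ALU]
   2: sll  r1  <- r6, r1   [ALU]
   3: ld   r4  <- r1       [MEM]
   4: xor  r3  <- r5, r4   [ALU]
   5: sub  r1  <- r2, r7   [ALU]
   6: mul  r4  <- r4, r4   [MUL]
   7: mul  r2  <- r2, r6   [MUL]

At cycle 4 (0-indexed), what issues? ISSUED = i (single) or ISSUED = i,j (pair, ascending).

ISSUED = 6

t=0 i0,i1:sll/sub ; dual
t=1 i2:sll ; RAW r1
t=2 i3:ld ; RAW r4
t=3 i4,i5:xor/sub ; dual
t=4 i6:mul ; no-port MUL/MUL
t=5 i7:mul ; tail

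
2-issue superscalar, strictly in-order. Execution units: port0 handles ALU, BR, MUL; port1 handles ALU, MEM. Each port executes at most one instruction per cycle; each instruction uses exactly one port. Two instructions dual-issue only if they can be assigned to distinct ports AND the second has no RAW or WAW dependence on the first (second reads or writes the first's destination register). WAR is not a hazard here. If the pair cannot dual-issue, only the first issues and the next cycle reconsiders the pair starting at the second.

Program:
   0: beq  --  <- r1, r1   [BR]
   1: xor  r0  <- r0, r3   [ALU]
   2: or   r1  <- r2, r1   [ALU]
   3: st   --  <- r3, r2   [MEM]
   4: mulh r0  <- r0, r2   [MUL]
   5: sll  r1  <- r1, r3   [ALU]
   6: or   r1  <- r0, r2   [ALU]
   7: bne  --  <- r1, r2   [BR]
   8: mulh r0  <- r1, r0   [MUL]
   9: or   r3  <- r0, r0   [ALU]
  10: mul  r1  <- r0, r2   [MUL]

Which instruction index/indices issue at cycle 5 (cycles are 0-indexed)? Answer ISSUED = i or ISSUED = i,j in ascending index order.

ISSUED = 8

  cy0 -> i0,i1 (beq/xor) pair
  cy1 -> i2,i3 (or/st) pair
  cy2 -> i4,i5 (mulh/sll) pair
  cy3 -> i6 (or) RAW r1
  cy4 -> i7 (bne) no-port BR/MUL
  cy5 -> i8 (mulh) RAW r0
  cy6 -> i9,i10 (or/mul) pair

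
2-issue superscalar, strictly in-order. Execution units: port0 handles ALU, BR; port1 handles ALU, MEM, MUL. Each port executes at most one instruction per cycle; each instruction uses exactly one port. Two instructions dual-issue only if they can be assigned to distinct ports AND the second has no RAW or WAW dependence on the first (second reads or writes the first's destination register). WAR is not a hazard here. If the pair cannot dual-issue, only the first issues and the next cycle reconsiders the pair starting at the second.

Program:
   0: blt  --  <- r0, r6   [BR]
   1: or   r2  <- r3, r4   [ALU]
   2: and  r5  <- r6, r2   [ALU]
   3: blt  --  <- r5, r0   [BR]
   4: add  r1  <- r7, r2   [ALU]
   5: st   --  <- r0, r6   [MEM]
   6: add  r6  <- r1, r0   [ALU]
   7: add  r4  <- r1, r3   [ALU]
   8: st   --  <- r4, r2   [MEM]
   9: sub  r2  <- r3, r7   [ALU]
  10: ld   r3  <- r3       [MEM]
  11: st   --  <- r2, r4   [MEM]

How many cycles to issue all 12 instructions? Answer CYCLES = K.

[0] i0,i1  blt;or  -- 2-wide
[1] i2  and  -- RAW r5
[2] i3,i4  blt;add  -- 2-wide
[3] i5,i6  st;add  -- 2-wide
[4] i7  add  -- RAW r4
[5] i8,i9  st;sub  -- 2-wide
[6] i10  ld  -- no-port MEM/MEM
[7] i11  st  -- tail

CYCLES = 8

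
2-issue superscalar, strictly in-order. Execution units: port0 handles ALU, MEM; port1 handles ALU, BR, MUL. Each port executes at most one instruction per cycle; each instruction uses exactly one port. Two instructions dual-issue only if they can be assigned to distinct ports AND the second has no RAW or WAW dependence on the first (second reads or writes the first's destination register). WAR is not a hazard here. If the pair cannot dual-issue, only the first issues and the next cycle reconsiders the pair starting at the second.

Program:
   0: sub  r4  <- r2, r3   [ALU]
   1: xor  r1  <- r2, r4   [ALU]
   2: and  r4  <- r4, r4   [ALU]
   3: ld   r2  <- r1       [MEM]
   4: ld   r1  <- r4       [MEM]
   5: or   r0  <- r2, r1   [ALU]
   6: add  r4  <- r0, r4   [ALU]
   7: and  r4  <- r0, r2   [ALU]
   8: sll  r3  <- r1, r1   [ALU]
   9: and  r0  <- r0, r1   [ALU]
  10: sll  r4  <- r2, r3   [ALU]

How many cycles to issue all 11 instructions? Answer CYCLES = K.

CYCLES = 8

#0 head=0: sub i0 RAW r4
#1 head=1: xor+and i1,i2 pair
#2 head=3: ld i3 no-port MEM/MEM
#3 head=4: ld i4 RAW r1
#4 head=5: or i5 RAW r0
#5 head=6: add i6 WAW r4
#6 head=7: and+sll i7,i8 pair
#7 head=9: and+sll i9,i10 pair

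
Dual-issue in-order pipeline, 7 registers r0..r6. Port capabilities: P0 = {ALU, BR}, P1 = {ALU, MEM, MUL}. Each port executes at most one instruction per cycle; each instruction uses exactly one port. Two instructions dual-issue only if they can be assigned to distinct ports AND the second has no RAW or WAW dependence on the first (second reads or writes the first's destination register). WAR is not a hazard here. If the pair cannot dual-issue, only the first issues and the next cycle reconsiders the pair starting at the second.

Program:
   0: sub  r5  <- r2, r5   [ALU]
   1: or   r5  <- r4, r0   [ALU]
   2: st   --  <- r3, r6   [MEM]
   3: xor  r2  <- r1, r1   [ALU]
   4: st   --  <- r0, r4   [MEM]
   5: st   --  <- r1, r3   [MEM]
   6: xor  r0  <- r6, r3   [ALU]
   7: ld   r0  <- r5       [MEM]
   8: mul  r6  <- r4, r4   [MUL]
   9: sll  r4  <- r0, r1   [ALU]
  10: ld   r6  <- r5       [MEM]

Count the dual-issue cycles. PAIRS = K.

PAIRS = 4

0. sub.ALU @i0  | WAW r5
1. or.ALU/st.MEM @i1/i2  | dual
2. xor.ALU/st.MEM @i3/i4  | dual
3. st.MEM/xor.ALU @i5/i6  | dual
4. ld.MEM @i7  | no-port MEM/MUL
5. mul.MUL/sll.ALU @i8/i9  | dual
6. ld.MEM @i10  | tail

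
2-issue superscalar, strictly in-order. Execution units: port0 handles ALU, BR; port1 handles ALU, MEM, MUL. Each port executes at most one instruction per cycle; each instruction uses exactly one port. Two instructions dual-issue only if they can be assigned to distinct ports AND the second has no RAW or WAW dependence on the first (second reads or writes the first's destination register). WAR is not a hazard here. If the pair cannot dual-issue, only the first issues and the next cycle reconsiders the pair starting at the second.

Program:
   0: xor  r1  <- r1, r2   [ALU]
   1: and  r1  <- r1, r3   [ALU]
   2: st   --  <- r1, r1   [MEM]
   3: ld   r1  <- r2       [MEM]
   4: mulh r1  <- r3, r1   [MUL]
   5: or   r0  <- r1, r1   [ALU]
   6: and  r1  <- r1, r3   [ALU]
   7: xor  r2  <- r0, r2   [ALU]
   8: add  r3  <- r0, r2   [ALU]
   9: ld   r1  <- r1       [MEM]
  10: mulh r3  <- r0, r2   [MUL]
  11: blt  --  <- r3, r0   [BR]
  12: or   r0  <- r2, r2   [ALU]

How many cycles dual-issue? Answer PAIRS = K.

PAIRS = 3

  cy0 -> i0 (xor) RAW+WAW r1
  cy1 -> i1 (and) RAW r1
  cy2 -> i2 (st) no-port MEM/MEM
  cy3 -> i3 (ld) no-port MEM/MUL
  cy4 -> i4 (mulh) RAW r1
  cy5 -> i5+i6 (or+and) 2-wide
  cy6 -> i7 (xor) RAW r2
  cy7 -> i8+i9 (add+ld) 2-wide
  cy8 -> i10 (mulh) RAW r3
  cy9 -> i11+i12 (blt+or) 2-wide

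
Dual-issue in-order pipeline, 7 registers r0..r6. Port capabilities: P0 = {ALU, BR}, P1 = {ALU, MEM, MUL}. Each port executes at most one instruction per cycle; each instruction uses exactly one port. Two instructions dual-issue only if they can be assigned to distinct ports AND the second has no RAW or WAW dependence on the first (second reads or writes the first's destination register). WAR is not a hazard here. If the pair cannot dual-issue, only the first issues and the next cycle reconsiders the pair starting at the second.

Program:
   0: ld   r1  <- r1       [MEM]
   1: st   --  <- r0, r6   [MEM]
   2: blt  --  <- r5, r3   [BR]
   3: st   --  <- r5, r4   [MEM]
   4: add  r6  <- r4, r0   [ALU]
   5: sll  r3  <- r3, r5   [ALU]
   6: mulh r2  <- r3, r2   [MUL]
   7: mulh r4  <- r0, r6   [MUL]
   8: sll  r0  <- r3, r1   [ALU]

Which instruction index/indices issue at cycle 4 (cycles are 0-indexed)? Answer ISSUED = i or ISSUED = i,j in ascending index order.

  cy0 -> i0 (ld) no-port MEM/MEM
  cy1 -> i1/i2 (st blt) 2-wide
  cy2 -> i3/i4 (st add) 2-wide
  cy3 -> i5 (sll) RAW r3
  cy4 -> i6 (mulh) no-port MUL/MUL
  cy5 -> i7/i8 (mulh sll) 2-wide

ISSUED = 6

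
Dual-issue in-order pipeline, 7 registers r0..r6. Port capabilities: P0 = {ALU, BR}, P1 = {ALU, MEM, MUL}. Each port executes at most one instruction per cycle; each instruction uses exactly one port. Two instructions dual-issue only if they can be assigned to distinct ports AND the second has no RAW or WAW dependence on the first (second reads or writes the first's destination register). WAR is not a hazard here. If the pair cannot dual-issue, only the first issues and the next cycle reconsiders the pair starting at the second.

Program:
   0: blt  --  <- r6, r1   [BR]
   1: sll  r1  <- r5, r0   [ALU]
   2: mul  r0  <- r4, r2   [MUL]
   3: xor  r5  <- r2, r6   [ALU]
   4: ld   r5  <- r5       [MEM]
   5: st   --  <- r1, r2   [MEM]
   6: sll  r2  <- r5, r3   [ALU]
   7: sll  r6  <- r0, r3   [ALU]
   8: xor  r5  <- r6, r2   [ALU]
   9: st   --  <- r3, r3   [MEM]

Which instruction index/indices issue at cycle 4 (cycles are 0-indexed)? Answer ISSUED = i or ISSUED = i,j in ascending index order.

ISSUED = 7

c0: i0+i1 blt.BR sll.ALU  2-wide
c1: i2+i3 mul.MUL xor.ALU  2-wide
c2: i4 ld.MEM  no-port MEM/MEM
c3: i5+i6 st.MEM sll.ALU  2-wide
c4: i7 sll.ALU  RAW r6
c5: i8+i9 xor.ALU st.MEM  2-wide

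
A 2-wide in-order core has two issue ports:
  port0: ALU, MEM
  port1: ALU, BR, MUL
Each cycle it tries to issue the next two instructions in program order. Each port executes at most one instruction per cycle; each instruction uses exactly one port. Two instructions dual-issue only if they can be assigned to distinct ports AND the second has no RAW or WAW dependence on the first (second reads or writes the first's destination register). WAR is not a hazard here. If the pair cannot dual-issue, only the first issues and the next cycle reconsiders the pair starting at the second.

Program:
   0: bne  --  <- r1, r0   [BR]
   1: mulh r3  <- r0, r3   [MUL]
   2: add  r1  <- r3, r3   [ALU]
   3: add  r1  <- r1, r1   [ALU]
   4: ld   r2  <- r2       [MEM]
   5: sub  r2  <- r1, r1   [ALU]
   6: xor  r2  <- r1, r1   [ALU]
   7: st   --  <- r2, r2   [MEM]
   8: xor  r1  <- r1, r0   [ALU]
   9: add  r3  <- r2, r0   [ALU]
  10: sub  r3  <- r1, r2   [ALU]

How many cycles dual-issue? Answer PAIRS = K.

t=0 i0:bne ; no-port BR/MUL
t=1 i1:mulh ; RAW r3
t=2 i2:add ; RAW+WAW r1
t=3 i3+i4:add;ld ; 2-wide
t=4 i5:sub ; WAW r2
t=5 i6:xor ; RAW r2
t=6 i7+i8:st;xor ; 2-wide
t=7 i9:add ; WAW r3
t=8 i10:sub ; tail

PAIRS = 2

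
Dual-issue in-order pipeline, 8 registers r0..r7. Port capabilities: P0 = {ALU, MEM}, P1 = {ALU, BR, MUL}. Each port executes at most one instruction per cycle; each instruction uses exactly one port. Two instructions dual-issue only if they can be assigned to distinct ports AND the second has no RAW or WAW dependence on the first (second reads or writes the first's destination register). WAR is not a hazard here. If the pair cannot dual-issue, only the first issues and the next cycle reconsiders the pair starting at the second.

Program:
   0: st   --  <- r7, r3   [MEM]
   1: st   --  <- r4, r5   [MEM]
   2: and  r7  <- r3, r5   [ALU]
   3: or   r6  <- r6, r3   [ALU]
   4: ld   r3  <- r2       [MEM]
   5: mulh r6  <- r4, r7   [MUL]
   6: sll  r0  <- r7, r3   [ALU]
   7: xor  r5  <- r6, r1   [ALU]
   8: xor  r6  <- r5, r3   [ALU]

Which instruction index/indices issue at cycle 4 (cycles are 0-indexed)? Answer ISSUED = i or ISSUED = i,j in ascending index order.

  cy0 -> i0 (st) no-port MEM/MEM
  cy1 -> i1/i2 (st/and) 2-wide
  cy2 -> i3/i4 (or/ld) 2-wide
  cy3 -> i5/i6 (mulh/sll) 2-wide
  cy4 -> i7 (xor) RAW r5
  cy5 -> i8 (xor) tail

ISSUED = 7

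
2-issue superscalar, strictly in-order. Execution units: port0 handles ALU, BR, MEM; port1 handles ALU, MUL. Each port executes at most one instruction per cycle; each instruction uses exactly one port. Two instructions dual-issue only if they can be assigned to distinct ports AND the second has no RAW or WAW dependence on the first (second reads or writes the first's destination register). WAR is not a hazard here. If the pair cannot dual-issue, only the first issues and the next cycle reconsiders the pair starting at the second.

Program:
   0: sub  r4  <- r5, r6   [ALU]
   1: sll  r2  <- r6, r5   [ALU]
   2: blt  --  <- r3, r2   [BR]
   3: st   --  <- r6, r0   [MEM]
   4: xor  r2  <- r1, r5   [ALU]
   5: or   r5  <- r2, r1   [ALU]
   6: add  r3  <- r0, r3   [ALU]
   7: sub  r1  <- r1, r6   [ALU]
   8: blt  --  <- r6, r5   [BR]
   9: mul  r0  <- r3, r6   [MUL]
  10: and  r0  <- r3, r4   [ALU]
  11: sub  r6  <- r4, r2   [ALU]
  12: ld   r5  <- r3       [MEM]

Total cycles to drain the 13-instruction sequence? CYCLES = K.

CYCLES = 8

#0 head=0: sub sll i0&i1 dual
#1 head=2: blt i2 no-port BR/MEM
#2 head=3: st xor i3&i4 dual
#3 head=5: or add i5&i6 dual
#4 head=7: sub blt i7&i8 dual
#5 head=9: mul i9 WAW r0
#6 head=10: and sub i10&i11 dual
#7 head=12: ld i12 tail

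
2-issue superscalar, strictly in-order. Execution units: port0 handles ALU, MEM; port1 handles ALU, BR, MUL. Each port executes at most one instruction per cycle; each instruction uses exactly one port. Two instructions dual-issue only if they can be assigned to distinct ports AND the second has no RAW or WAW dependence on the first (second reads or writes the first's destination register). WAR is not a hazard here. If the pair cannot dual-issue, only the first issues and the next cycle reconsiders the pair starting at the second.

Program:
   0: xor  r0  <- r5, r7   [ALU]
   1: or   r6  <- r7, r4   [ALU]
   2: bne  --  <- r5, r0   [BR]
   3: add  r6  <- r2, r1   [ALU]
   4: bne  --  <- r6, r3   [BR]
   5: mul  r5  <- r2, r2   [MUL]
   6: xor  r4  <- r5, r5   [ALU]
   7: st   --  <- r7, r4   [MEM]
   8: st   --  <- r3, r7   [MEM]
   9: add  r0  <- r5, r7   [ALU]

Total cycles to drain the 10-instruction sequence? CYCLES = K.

0. xor.ALU+or.ALU @i0&i1  | pair
1. bne.BR+add.ALU @i2&i3  | pair
2. bne.BR @i4  | no-port BR/MUL
3. mul.MUL @i5  | RAW r5
4. xor.ALU @i6  | RAW r4
5. st.MEM @i7  | no-port MEM/MEM
6. st.MEM+add.ALU @i8&i9  | pair

CYCLES = 7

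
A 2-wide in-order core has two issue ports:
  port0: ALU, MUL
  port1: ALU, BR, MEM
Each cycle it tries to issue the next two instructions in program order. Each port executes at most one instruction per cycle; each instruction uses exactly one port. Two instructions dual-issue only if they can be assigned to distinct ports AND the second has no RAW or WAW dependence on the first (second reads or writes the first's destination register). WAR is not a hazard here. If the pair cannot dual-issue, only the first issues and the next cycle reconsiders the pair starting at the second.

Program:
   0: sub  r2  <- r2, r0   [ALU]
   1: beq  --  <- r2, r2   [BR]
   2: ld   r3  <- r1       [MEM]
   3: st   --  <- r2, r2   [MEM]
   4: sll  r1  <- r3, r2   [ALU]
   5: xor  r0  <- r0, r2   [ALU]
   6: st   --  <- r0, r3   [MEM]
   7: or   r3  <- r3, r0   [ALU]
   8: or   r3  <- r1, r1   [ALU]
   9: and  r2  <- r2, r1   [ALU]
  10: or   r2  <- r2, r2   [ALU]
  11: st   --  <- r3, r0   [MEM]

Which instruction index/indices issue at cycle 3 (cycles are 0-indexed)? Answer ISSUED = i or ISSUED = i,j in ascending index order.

[0] i0  sub  -- RAW r2
[1] i1  beq  -- no-port BR/MEM
[2] i2  ld  -- no-port MEM/MEM
[3] i3,i4  st/sll  -- 2-wide
[4] i5  xor  -- RAW r0
[5] i6,i7  st/or  -- 2-wide
[6] i8,i9  or/and  -- 2-wide
[7] i10,i11  or/st  -- 2-wide

ISSUED = 3,4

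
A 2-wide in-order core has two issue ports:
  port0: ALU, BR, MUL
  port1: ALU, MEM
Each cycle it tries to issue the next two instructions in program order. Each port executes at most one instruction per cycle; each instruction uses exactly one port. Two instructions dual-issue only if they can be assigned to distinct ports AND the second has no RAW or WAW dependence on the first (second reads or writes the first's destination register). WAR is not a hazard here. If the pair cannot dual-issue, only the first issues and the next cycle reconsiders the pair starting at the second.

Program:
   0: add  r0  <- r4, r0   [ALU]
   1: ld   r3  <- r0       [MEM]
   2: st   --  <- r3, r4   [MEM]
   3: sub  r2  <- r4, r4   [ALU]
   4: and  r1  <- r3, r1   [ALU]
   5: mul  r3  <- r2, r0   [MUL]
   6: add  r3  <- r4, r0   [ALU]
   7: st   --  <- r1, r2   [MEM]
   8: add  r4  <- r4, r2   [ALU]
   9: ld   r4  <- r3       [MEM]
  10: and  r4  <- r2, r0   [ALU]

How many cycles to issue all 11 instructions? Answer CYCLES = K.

CYCLES = 8

0. add.ALU @i0  | RAW r0
1. ld.MEM @i1  | no-port MEM/MEM
2. st.MEM;sub.ALU @i2,i3  | pair
3. and.ALU;mul.MUL @i4,i5  | pair
4. add.ALU;st.MEM @i6,i7  | pair
5. add.ALU @i8  | WAW r4
6. ld.MEM @i9  | WAW r4
7. and.ALU @i10  | tail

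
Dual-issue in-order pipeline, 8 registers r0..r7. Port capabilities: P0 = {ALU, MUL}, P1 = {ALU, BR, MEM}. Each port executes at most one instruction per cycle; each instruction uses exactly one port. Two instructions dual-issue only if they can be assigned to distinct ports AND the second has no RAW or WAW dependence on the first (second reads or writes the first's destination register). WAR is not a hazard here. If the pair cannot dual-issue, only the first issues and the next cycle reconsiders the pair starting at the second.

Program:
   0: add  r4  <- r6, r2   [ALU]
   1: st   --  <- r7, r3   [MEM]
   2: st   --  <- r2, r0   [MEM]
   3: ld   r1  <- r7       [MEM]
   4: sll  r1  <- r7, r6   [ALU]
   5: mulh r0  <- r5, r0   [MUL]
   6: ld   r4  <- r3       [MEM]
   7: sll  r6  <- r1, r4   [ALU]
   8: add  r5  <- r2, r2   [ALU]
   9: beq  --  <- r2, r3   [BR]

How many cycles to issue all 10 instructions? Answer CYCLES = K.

c0: i0,i1 add;st  pair
c1: i2 st  no-port MEM/MEM
c2: i3 ld  WAW r1
c3: i4,i5 sll;mulh  pair
c4: i6 ld  RAW r4
c5: i7,i8 sll;add  pair
c6: i9 beq  tail

CYCLES = 7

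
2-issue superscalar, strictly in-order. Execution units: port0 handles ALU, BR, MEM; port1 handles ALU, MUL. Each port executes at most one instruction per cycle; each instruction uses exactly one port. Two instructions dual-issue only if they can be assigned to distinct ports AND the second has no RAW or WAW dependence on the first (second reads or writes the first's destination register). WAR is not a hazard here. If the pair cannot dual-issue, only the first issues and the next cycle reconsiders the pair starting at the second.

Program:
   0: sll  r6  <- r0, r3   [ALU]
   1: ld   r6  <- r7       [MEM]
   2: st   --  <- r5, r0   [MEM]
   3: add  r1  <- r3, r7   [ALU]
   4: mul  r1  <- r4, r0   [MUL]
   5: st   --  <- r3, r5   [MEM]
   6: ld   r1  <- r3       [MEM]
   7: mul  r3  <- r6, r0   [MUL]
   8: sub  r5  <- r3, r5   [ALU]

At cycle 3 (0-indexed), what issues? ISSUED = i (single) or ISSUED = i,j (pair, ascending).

ISSUED = 4,5

c0: i0 sll  WAW r6
c1: i1 ld  no-port MEM/MEM
c2: i2,i3 st+add  dual
c3: i4,i5 mul+st  dual
c4: i6,i7 ld+mul  dual
c5: i8 sub  tail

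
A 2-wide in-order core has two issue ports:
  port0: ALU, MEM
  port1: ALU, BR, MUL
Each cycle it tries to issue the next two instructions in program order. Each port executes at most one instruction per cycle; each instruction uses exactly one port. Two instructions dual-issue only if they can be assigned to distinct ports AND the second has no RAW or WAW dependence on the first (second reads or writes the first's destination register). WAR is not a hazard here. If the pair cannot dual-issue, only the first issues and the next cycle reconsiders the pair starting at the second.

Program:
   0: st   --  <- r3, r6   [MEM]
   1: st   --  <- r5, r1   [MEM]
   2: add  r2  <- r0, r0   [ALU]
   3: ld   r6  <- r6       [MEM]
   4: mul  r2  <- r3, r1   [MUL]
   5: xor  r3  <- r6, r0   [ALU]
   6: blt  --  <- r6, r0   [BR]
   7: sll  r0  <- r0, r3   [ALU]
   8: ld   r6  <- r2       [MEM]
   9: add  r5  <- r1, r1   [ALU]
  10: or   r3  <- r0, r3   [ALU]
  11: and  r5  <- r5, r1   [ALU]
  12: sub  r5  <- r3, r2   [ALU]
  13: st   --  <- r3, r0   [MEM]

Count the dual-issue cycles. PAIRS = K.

PAIRS = 6

0. st.MEM @i0  | no-port MEM/MEM
1. st.MEM add.ALU @i1+i2  | 2-wide
2. ld.MEM mul.MUL @i3+i4  | 2-wide
3. xor.ALU blt.BR @i5+i6  | 2-wide
4. sll.ALU ld.MEM @i7+i8  | 2-wide
5. add.ALU or.ALU @i9+i10  | 2-wide
6. and.ALU @i11  | WAW r5
7. sub.ALU st.MEM @i12+i13  | 2-wide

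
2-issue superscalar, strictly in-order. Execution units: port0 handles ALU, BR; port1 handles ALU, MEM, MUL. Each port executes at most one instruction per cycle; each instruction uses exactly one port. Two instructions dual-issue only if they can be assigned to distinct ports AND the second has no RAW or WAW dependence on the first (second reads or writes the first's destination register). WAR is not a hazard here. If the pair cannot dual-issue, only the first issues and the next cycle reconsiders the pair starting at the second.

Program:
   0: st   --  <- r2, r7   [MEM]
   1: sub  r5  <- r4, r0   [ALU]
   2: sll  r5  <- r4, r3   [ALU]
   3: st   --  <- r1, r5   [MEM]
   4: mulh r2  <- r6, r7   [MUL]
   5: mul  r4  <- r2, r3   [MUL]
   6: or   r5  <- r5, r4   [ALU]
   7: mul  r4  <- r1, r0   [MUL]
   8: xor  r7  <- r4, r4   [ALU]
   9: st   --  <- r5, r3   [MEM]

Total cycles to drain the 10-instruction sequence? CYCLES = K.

0. st.MEM;sub.ALU @i0&i1  | 2-wide
1. sll.ALU @i2  | RAW r5
2. st.MEM @i3  | no-port MEM/MUL
3. mulh.MUL @i4  | no-port MUL/MUL
4. mul.MUL @i5  | RAW r4
5. or.ALU;mul.MUL @i6&i7  | 2-wide
6. xor.ALU;st.MEM @i8&i9  | 2-wide

CYCLES = 7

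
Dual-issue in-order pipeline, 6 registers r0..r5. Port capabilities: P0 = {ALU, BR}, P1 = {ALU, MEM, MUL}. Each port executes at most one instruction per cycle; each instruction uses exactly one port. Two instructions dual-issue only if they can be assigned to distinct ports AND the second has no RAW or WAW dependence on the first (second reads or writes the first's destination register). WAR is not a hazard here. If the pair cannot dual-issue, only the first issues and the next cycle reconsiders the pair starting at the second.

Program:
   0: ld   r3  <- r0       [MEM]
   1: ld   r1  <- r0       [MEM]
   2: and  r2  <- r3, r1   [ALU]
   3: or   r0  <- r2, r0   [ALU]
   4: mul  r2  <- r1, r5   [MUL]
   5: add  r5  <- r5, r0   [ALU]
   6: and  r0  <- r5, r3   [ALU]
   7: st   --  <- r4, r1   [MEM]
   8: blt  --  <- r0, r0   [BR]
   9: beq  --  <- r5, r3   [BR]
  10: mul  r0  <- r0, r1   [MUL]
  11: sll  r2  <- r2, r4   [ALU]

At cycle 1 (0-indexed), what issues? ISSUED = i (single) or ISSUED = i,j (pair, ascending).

  cy0 -> i0 (ld) no-port MEM/MEM
  cy1 -> i1 (ld) RAW r1
  cy2 -> i2 (and) RAW r2
  cy3 -> i3+i4 (or;mul) 2-wide
  cy4 -> i5 (add) RAW r5
  cy5 -> i6+i7 (and;st) 2-wide
  cy6 -> i8 (blt) no-port BR/BR
  cy7 -> i9+i10 (beq;mul) 2-wide
  cy8 -> i11 (sll) tail

ISSUED = 1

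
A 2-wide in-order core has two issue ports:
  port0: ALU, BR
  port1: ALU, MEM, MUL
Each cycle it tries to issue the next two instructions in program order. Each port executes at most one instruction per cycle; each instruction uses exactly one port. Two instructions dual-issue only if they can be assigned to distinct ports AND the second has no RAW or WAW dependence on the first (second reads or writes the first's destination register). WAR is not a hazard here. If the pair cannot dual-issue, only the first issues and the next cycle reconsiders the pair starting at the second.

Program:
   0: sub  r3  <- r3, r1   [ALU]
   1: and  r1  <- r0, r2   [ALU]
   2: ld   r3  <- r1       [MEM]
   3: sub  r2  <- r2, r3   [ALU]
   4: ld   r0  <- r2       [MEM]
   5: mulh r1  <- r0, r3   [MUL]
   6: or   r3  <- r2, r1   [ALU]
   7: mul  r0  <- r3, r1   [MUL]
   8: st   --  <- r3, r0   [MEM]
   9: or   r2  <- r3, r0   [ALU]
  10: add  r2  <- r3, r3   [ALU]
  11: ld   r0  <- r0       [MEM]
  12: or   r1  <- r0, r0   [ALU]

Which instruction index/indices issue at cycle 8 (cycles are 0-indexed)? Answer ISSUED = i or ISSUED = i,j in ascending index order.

ISSUED = 10,11

[0] i0+i1  sub;and  -- 2-wide
[1] i2  ld  -- RAW r3
[2] i3  sub  -- RAW r2
[3] i4  ld  -- no-port MEM/MUL
[4] i5  mulh  -- RAW r1
[5] i6  or  -- RAW r3
[6] i7  mul  -- no-port MUL/MEM
[7] i8+i9  st;or  -- 2-wide
[8] i10+i11  add;ld  -- 2-wide
[9] i12  or  -- tail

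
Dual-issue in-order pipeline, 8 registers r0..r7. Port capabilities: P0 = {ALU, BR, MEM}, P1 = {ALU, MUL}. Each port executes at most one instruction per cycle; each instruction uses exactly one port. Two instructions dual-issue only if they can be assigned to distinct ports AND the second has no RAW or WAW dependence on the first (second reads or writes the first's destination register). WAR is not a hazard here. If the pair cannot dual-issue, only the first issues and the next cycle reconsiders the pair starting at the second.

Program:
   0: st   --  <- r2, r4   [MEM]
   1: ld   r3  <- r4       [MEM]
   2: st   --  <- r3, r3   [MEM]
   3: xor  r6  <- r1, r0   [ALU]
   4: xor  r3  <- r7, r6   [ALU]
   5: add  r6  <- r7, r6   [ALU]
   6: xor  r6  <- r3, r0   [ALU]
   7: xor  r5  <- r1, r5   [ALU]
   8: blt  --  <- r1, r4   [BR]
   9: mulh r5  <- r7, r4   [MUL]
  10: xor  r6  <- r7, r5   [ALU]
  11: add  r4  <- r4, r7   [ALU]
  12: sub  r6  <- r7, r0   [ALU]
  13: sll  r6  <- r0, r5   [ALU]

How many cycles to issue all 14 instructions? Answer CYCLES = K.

CYCLES = 9

t=0 i0:st.MEM ; no-port MEM/MEM
t=1 i1:ld.MEM ; no-port MEM/MEM
t=2 i2+i3:st.MEM/xor.ALU ; 2-wide
t=3 i4+i5:xor.ALU/add.ALU ; 2-wide
t=4 i6+i7:xor.ALU/xor.ALU ; 2-wide
t=5 i8+i9:blt.BR/mulh.MUL ; 2-wide
t=6 i10+i11:xor.ALU/add.ALU ; 2-wide
t=7 i12:sub.ALU ; WAW r6
t=8 i13:sll.ALU ; tail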